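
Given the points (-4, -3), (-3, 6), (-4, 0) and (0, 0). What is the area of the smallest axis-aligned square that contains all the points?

The bounding box has width 4 and height 9.
An axis-aligned square enclosing the set must have side ≥ max(width, height).
So the minimum side is max(4, 9) = 9.
Area = 9² = 81.

81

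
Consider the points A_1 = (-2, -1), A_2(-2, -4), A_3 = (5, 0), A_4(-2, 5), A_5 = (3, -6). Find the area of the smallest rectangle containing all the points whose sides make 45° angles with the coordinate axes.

88

In coordinates u = x + y, v = x − y the rectangle is axis-aligned; the map (x,y)→(u,v) scales areas by 2.
u-values: -3, -6, 5, 3, -3; range = 5 − (-6) = 11.
v-values: -1, 2, 5, -7, 9; range = 9 − (-7) = 16.
Area = (11 × 16) / 2 = 88.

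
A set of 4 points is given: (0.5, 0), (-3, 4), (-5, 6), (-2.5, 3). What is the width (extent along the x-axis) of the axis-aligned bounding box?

5.5

max x = 0.5, min x = -5, so width = 5.5.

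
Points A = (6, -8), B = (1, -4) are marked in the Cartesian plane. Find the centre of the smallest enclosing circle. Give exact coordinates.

(3.5, -6)

The smallest circle enclosing two points has them as diameter endpoints.
Centre = midpoint = (3.5, -6); r² = |AB|²/4 = 41/4 = 10.25.
Centre = (3.5, -6).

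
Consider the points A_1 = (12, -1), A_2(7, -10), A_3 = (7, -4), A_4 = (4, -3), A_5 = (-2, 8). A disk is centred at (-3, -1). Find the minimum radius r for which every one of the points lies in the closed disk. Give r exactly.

15

The required radius is the distance from (-3, -1) to the farthest point.
Squared distances: 225, 181, 109, 53, 82.
Maximum is 225, attained at A_1.
r = √225 = 15.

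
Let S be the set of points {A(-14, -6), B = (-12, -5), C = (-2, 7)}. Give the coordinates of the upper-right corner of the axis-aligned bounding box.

(-2, 7)

x-range [-14, -2], y-range [-6, 7].
The upper-right corner is (-2, 7).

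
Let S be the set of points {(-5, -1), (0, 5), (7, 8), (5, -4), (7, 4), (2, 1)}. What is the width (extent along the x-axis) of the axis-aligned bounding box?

max x = 7, min x = -5, so width = 12.

12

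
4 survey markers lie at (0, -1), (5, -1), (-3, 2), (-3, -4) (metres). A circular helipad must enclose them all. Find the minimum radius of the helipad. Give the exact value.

The minimum enclosing circle is determined by three boundary points: (5, -1), (-3, 2), (-3, -4).
Their circumcentre is (0.4375, -1) with r² = 20.81640625.
The farthest remaining point (0, -1) is at distance² 0.19140625 ≤ 20.81640625.
r = √(20.81640625) = 4.5625.

4.5625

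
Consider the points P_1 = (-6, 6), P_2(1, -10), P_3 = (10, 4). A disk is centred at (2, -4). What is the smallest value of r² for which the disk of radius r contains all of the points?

The required radius is the distance from (2, -4) to the farthest point.
Squared distances: 164, 37, 128.
Maximum is 164, attained at P_1.

164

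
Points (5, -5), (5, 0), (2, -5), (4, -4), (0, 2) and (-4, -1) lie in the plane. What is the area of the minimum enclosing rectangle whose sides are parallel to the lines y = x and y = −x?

65

In coordinates u = x + y, v = x − y the rectangle is axis-aligned; the map (x,y)→(u,v) scales areas by 2.
u-values: 0, 5, -3, 0, 2, -5; range = 5 − (-5) = 10.
v-values: 10, 5, 7, 8, -2, -3; range = 10 − (-3) = 13.
Area = (10 × 13) / 2 = 65.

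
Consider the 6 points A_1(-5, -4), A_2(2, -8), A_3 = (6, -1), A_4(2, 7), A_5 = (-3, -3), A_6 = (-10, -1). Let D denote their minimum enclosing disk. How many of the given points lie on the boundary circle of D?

By Welzl's lemma the MEC is supported by two points (diametrically opposite) or three points (on a circumcircle).
The minimum enclosing circle is determined by three boundary points: A_2, A_4, A_6.
Their circumcentre is (-5/3, -0.5) with r² = 2509/36.
The farthest remaining point A_3 is at distance² 2125/36 ≤ 2509/36.
The points at distance exactly r from the centre are A_2, A_4, A_6 — 3 points.

3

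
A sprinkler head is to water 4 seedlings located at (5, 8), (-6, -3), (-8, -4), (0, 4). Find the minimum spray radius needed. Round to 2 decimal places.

8.85

The minimum enclosing circle of a finite set is fixed by two of the points (as a diameter) or three (as a circumcircle).
The farthest pair is (5, 8)–(-8, -4) with squared distance 313. The circle on this segment as diameter has centre (-1.5, 2) and r² = 313/4 = 78.25.
Check (-6, -3): distance² to centre = 45.25 ≤ 78.25, so it lies inside.
All remaining points lie in this disk, and no smaller disk contains both endpoints, so this is the minimum enclosing circle.
r = √(78.25) ≈ 8.85.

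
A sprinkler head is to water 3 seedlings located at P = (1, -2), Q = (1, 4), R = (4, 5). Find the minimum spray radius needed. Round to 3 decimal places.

Side lengths²: PQ² = 36, PR² = 58, QR² = 10.
Since PR² = 58 ≥ 36 + 10 = 46, the angle opposite PR is not acute, so the smallest enclosing circle has PR as diameter.
Centre = midpoint of PR = (2.5, 1.5), r² = 58/4 = 14.5.
r = √(14.5) ≈ 3.808.

3.808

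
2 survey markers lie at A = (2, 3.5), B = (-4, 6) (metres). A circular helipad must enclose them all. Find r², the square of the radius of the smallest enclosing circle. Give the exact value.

The smallest circle enclosing two points has them as diameter endpoints.
Centre = midpoint = (-1, 4.75); r² = |AB|²/4 = 42.25/4 = 10.5625.

10.5625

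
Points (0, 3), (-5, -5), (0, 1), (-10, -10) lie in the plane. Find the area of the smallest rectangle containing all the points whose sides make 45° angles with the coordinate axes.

34.5

In coordinates u = x + y, v = x − y the rectangle is axis-aligned; the map (x,y)→(u,v) scales areas by 2.
u-values: 3, -10, 1, -20; range = 3 − (-20) = 23.
v-values: -3, 0, -1, 0; range = 0 − (-3) = 3.
Area = (23 × 3) / 2 = 34.5.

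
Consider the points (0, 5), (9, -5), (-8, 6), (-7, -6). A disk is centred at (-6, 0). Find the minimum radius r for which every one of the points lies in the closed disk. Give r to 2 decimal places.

The required radius is the distance from (-6, 0) to the farthest point.
Squared distances: 61, 250, 40, 37.
Maximum is 250, attained at (9, -5).
r = √250 ≈ 15.81.

15.81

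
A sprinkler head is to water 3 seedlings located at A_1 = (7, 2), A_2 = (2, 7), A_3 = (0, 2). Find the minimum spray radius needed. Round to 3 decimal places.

3.808

Side lengths²: A_1A_2² = 50, A_1A_3² = 49, A_2A_3² = 29.
Since A_1A_2² = 50 < 49 + 29 = 78, the triangle is acute, so the smallest enclosing circle is the circumcircle.
Circumcentre = (3.5, 3.5), r² = 14.5.
r = √(14.5) ≈ 3.808.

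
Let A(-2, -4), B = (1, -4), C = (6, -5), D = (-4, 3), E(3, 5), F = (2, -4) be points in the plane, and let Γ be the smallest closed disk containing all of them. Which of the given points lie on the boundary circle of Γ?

C, D

The minimum enclosing circle of a finite set is fixed by two of the points (as a diameter) or three (as a circumcircle).
The farthest pair is C–D with squared distance 164. The circle on this segment as diameter has centre (1, -1) and r² = 164/4 = 41.
Check A: distance² to centre = 18 ≤ 41, so it lies inside.
All remaining points lie in this disk, and no smaller disk contains both endpoints, so this is the minimum enclosing circle.
The points at distance exactly r from the centre are C, D — 2 points.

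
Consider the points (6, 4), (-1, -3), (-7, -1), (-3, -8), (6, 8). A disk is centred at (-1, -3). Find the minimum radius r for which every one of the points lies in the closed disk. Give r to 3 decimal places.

13.038

The required radius is the distance from (-1, -3) to the farthest point.
Squared distances: 98, 0, 40, 29, 170.
Maximum is 170, attained at (6, 8).
r = √170 ≈ 13.038.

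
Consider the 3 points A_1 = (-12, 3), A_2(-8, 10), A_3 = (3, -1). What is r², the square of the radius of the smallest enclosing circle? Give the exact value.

15665/242

Side lengths²: A_1A_2² = 65, A_1A_3² = 241, A_2A_3² = 242.
Since A_2A_3² = 242 < 241 + 65 = 306, the triangle is acute, so the smallest enclosing circle is the circumcircle.
Circumcentre = (-87/22, 67/22), r² = 15665/242.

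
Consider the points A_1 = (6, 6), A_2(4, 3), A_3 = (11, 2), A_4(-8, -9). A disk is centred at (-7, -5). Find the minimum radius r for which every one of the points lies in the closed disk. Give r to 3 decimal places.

19.313

The required radius is the distance from (-7, -5) to the farthest point.
Squared distances: 290, 185, 373, 17.
Maximum is 373, attained at A_3.
r = √373 ≈ 19.313.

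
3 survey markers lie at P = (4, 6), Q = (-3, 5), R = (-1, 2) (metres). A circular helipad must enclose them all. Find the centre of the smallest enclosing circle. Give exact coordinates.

(25/46, 239/46)

Side lengths²: PQ² = 50, PR² = 41, QR² = 13.
Since PQ² = 50 < 41 + 13 = 54, the triangle is acute, so the smallest enclosing circle is the circumcircle.
Circumcentre = (25/46, 239/46), r² = 13325/1058.
Centre = (25/46, 239/46).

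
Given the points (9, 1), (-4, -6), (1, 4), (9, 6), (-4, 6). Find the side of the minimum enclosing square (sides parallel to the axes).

13

The bounding box has width 13 and height 12.
An axis-aligned square enclosing the set must have side ≥ max(width, height).
So the minimum side is max(13, 12) = 13.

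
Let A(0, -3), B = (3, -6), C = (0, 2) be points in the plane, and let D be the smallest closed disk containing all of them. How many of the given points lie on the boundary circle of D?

2

Side lengths²: AB² = 18, AC² = 25, BC² = 73.
Since BC² = 73 ≥ 25 + 18 = 43, the angle opposite BC is not acute, so the smallest enclosing circle has BC as diameter.
Centre = midpoint of BC = (1.5, -2), r² = 73/4 = 18.25.
The points at distance exactly r from the centre are B, C — 2 points.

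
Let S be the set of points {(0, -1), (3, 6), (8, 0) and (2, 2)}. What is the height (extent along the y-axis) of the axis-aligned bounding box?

7

max y = 6, min y = -1, so height = 7.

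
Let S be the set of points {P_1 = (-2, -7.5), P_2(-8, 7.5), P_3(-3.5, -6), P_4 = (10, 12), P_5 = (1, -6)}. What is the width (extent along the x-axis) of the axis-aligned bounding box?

18

max x = 10, min x = -8, so width = 18.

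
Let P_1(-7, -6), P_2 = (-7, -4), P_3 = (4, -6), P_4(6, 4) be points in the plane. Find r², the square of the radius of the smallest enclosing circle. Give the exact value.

The minimum enclosing circle of a finite set is fixed by two of the points (as a diameter) or three (as a circumcircle).
The farthest pair is P_1–P_4 with squared distance 269. The circle on this segment as diameter has centre (-0.5, -1) and r² = 269/4 = 67.25.
Check P_2: distance² to centre = 51.25 ≤ 67.25, so it lies inside.
All remaining points lie in this disk, and no smaller disk contains both endpoints, so this is the minimum enclosing circle.

67.25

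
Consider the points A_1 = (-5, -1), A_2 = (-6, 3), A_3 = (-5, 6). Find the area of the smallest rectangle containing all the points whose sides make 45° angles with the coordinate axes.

In coordinates u = x + y, v = x − y the rectangle is axis-aligned; the map (x,y)→(u,v) scales areas by 2.
u-values: -6, -3, 1; range = 1 − (-6) = 7.
v-values: -4, -9, -11; range = -4 − (-11) = 7.
Area = (7 × 7) / 2 = 24.5.

24.5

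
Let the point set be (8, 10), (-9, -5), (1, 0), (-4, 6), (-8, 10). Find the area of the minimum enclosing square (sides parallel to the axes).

The bounding box has width 17 and height 15.
An axis-aligned square enclosing the set must have side ≥ max(width, height).
So the minimum side is max(17, 15) = 17.
Area = 17² = 289.

289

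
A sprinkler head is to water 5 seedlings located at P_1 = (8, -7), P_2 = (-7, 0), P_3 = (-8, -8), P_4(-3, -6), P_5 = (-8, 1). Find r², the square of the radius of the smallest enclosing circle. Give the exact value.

80.3125

The minimum enclosing circle of a finite set is fixed by two of the points (as a diameter) or three (as a circumcircle).
The minimum enclosing circle is determined by three boundary points: P_1, P_3, P_5.
Their circumcentre is (-0.25, -3.5) with r² = 80.3125.
The farthest remaining point P_2 is at distance² 57.8125 ≤ 80.3125.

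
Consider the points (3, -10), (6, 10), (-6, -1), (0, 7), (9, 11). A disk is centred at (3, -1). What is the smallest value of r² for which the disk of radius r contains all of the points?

The required radius is the distance from (3, -1) to the farthest point.
Squared distances: 81, 130, 81, 73, 180.
Maximum is 180, attained at (9, 11).

180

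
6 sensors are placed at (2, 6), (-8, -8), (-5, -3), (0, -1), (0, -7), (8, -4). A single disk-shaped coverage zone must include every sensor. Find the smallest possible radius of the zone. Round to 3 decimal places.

The minimum enclosing circle of a finite set is fixed by two of the points (as a diameter) or three (as a circumcircle).
The minimum enclosing circle is determined by three boundary points: (2, 6), (-8, -8), (8, -4).
Their circumcentre is (-20/23, -58/23) with r² = 42772/529.
The farthest remaining point (0, -7) is at distance² 11009/529 ≤ 42772/529.
r = √(42772/529) ≈ 8.992.

8.992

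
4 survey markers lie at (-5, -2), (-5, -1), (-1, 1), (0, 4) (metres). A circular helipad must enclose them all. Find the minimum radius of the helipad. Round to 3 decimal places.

By Welzl's lemma the MEC is supported by two points (diametrically opposite) or three points (on a circumcircle).
The farthest pair is (-5, -2)–(0, 4) with squared distance 61. The circle on this segment as diameter has centre (-2.5, 1) and r² = 61/4 = 15.25.
Check (-5, -1): distance² to centre = 10.25 ≤ 15.25, so it lies inside.
All remaining points lie in this disk, and no smaller disk contains both endpoints, so this is the minimum enclosing circle.
r = √(15.25) ≈ 3.905.

3.905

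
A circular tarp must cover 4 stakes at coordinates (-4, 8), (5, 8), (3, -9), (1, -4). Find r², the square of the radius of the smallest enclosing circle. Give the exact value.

The minimum enclosing circle of a finite set is fixed by two of the points (as a diameter) or three (as a circumcircle).
The minimum enclosing circle is determined by three boundary points: (-4, 8), (5, 8), (3, -9).
Their circumcentre is (0.5, -3/34) with r² = 49517/578.
The farthest remaining point (1, -4) is at distance² 8989/578 ≤ 49517/578.

49517/578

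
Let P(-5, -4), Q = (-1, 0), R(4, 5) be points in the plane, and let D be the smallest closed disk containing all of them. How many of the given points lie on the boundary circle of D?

Side lengths²: PQ² = 32, PR² = 162, QR² = 50.
Since PR² = 162 ≥ 50 + 32 = 82, the angle opposite PR is not acute, so the smallest enclosing circle has PR as diameter.
Centre = midpoint of PR = (-0.5, 0.5), r² = 162/4 = 40.5.
The points at distance exactly r from the centre are P, R — 2 points.

2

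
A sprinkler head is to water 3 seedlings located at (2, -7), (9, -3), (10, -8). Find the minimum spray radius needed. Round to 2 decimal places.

Call the three points A, B, C in the order given.
Side lengths²: AB² = 65, AC² = 65, BC² = 26.
Since AC² = 65 < 65 + 26 = 91, the triangle is acute, so the smallest enclosing circle is the circumcircle.
Circumcentre = (37/6, -37/6), r² = 325/18.
r = √(325/18) ≈ 4.25.

4.25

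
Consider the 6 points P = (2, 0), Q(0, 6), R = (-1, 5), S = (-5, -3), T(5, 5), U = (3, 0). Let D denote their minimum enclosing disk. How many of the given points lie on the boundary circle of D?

A smallest enclosing disk is always determined by at most three of the input points on its boundary.
The farthest pair is S–T with squared distance 164. The circle on this segment as diameter has centre (0, 1) and r² = 164/4 = 41.
Check P: distance² to centre = 5 ≤ 41, so it lies inside.
All remaining points lie in this disk, and no smaller disk contains both endpoints, so this is the minimum enclosing circle.
The points at distance exactly r from the centre are S, T — 2 points.

2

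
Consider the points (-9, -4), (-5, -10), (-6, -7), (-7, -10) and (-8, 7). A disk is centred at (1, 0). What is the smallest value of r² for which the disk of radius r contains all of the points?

164

The required radius is the distance from (1, 0) to the farthest point.
Squared distances: 116, 136, 98, 164, 130.
Maximum is 164, attained at (-7, -10).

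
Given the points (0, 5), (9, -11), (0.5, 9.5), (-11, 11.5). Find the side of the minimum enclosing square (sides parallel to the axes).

22.5

The bounding box has width 20 and height 22.5.
An axis-aligned square enclosing the set must have side ≥ max(width, height).
So the minimum side is max(20, 22.5) = 22.5.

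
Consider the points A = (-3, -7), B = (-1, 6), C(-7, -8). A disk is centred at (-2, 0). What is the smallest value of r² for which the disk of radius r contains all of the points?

89

The required radius is the distance from (-2, 0) to the farthest point.
Squared distances: 50, 37, 89.
Maximum is 89, attained at C.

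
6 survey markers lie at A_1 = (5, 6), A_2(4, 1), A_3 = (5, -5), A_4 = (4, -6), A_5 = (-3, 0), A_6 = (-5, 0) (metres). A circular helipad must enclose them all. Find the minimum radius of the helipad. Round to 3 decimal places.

6.662

The minimum enclosing circle of a finite set is fixed by two of the points (as a diameter) or three (as a circumcircle).
The minimum enclosing circle is determined by three boundary points: A_1, A_4, A_6.
Their circumcentre is (63/38, 9/38) with r² = 32045/722.
The farthest remaining point A_3 is at distance² 27865/722 ≤ 32045/722.
r = √(32045/722) ≈ 6.662.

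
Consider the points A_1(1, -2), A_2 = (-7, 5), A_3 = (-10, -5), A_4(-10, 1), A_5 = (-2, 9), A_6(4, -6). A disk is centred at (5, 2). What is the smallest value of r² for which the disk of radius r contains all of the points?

The required radius is the distance from (5, 2) to the farthest point.
Squared distances: 32, 153, 274, 226, 98, 65.
Maximum is 274, attained at A_3.

274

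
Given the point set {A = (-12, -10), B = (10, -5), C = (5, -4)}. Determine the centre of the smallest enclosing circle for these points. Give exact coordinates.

Side lengths²: AB² = 509, AC² = 325, BC² = 26.
Since AB² = 509 ≥ 325 + 26 = 351, the angle opposite AB is not acute, so the smallest enclosing circle has AB as diameter.
Centre = midpoint of AB = (-1, -7.5), r² = 509/4 = 127.25.
Centre = (-1, -7.5).

(-1, -7.5)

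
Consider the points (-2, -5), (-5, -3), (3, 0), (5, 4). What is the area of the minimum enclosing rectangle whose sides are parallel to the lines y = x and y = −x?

42.5

In coordinates u = x + y, v = x − y the rectangle is axis-aligned; the map (x,y)→(u,v) scales areas by 2.
u-values: -7, -8, 3, 9; range = 9 − (-8) = 17.
v-values: 3, -2, 3, 1; range = 3 − (-2) = 5.
Area = (17 × 5) / 2 = 42.5.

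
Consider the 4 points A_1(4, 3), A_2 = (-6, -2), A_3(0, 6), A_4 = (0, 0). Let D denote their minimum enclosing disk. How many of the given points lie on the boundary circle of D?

By Welzl's lemma the MEC is supported by two points (diametrically opposite) or three points (on a circumcircle).
The farthest pair is A_1–A_2 with squared distance 125. The circle on this segment as diameter has centre (-1, 0.5) and r² = 125/4 = 31.25.
Check A_3: distance² to centre = 31.25 ≤ 31.25, so it lies inside.
All remaining points lie in this disk, and no smaller disk contains both endpoints, so this is the minimum enclosing circle.
The points at distance exactly r from the centre are A_1, A_2, A_3 — 3 points.

3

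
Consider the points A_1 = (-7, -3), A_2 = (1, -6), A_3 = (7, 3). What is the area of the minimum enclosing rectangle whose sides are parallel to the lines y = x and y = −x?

In coordinates u = x + y, v = x − y the rectangle is axis-aligned; the map (x,y)→(u,v) scales areas by 2.
u-values: -10, -5, 10; range = 10 − (-10) = 20.
v-values: -4, 7, 4; range = 7 − (-4) = 11.
Area = (20 × 11) / 2 = 110.

110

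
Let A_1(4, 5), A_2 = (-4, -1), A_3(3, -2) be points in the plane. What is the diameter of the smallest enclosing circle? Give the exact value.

Side lengths²: A_1A_2² = 100, A_1A_3² = 50, A_2A_3² = 50.
Since A_1A_2² = 100 ≥ 50 + 50 = 100, the angle opposite A_1A_2 is not acute, so the smallest enclosing circle has A_1A_2 as diameter.
Centre = midpoint of A_1A_2 = (0, 2), r² = 100/4 = 25.
Diameter = 2r = 2√25 = 10.

10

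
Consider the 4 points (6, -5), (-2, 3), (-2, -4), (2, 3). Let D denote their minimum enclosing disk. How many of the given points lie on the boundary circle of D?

2

The farthest pair is (6, -5)–(-2, 3) with squared distance 128. The circle on this segment as diameter has centre (2, -1) and r² = 128/4 = 32.
Check (-2, -4): distance² to centre = 25 ≤ 32, so it lies inside.
All remaining points lie in this disk, and no smaller disk contains both endpoints, so this is the minimum enclosing circle.
The points at distance exactly r from the centre are (6, -5), (-2, 3) — 2 points.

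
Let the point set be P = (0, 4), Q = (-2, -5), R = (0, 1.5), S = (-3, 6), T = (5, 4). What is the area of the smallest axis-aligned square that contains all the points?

The bounding box has width 8 and height 11.
An axis-aligned square enclosing the set must have side ≥ max(width, height).
So the minimum side is max(8, 11) = 11.
Area = 11² = 121.

121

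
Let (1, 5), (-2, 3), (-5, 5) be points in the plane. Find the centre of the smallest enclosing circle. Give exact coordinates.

(-2, 5)

Call the three points A, B, C in the order given.
Side lengths²: AB² = 13, AC² = 36, BC² = 13.
Since AC² = 36 ≥ 13 + 13 = 26, the angle opposite AC is not acute, so the smallest enclosing circle has AC as diameter.
Centre = midpoint of AC = (-2, 5), r² = 36/4 = 9.
Centre = (-2, 5).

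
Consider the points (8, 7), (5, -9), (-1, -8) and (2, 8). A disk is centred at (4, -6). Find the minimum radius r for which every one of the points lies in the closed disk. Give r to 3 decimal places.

The required radius is the distance from (4, -6) to the farthest point.
Squared distances: 185, 10, 29, 200.
Maximum is 200, attained at (2, 8).
r = √200 ≈ 14.142.

14.142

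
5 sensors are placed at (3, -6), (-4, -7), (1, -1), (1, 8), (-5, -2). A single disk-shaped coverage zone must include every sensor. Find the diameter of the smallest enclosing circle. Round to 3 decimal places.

The minimum enclosing circle of a finite set is fixed by two of the points (as a diameter) or three (as a circumcircle).
The farthest pair is (-4, -7)–(1, 8) with squared distance 250. The circle on this segment as diameter has centre (-1.5, 0.5) and r² = 250/4 = 62.5.
Check (3, -6): distance² to centre = 62.5 ≤ 62.5, so it lies inside.
All remaining points lie in this disk, and no smaller disk contains both endpoints, so this is the minimum enclosing circle.
Diameter = 2r = 2√(62.5) ≈ 15.811.

15.811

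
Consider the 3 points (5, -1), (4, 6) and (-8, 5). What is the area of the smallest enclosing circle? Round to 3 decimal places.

161.007

Call the three points A, B, C in the order given.
Side lengths²: AB² = 50, AC² = 205, BC² = 145.
Since AC² = 205 ≥ 145 + 50 = 195, the angle opposite AC is not acute, so the smallest enclosing circle has AC as diameter.
Centre = midpoint of AC = (-1.5, 2), r² = 205/4 = 51.25.
Area = π·r² = π·51.25 ≈ 161.007.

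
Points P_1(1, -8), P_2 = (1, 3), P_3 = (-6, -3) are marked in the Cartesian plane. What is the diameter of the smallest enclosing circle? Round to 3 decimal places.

Side lengths²: P_1P_2² = 121, P_1P_3² = 74, P_2P_3² = 85.
Since P_1P_2² = 121 < 85 + 74 = 159, the triangle is acute, so the smallest enclosing circle is the circumcircle.
Circumcentre = (-5/14, -2.5), r² = 3145/98.
Diameter = 2r = 2√(3145/98) ≈ 11.330.

11.330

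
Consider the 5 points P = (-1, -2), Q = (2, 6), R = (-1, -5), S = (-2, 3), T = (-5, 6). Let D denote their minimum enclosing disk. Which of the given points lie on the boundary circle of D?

The minimum enclosing circle of a finite set is fixed by two of the points (as a diameter) or three (as a circumcircle).
The minimum enclosing circle is determined by three boundary points: Q, R, T.
Their circumcentre is (-1.5, 23/22) with r² = 8905/242.
The farthest remaining point P is at distance² 2305/242 ≤ 8905/242.
The points at distance exactly r from the centre are Q, R, T — 3 points.

Q, R, T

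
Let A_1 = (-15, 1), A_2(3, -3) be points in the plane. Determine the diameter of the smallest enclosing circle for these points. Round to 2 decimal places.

The smallest circle enclosing two points has them as diameter endpoints.
Centre = midpoint = (-6, -1); r² = |A_1A_2|²/4 = 340/4 = 85.
Diameter = 2r = 2√85 ≈ 18.44.

18.44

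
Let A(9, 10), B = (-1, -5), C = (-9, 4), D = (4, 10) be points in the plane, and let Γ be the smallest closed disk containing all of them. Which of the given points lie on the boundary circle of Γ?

The minimum enclosing circle of a finite set is fixed by two of the points (as a diameter) or three (as a circumcircle).
The minimum enclosing circle is determined by three boundary points: A, B, C.
Their circumcentre is (11/14, 65/14) with r² = 9425/98.
The farthest remaining point D is at distance² 3825/98 ≤ 9425/98.
The points at distance exactly r from the centre are A, B, C — 3 points.

A, B, C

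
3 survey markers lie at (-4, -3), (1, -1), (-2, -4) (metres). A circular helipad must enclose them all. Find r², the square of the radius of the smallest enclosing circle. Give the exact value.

Call the three points A, B, C in the order given.
Side lengths²: AB² = 29, AC² = 5, BC² = 18.
Since AB² = 29 ≥ 18 + 5 = 23, the angle opposite AB is not acute, so the smallest enclosing circle has AB as diameter.
Centre = midpoint of AB = (-1.5, -2), r² = 29/4 = 7.25.

7.25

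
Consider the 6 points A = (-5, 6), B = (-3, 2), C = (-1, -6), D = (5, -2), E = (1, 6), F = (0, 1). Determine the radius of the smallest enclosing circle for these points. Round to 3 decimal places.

The minimum enclosing circle is determined by three boundary points: A, C, D.
Their circumcentre is (-12/11, 7/11) with r² = 5330/121.
The farthest remaining point E is at distance² 4010/121 ≤ 5330/121.
r = √(5330/121) ≈ 6.637.

6.637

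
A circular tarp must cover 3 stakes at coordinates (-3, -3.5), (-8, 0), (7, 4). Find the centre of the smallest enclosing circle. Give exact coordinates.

Call the three points A, B, C in the order given.
Side lengths²: AB² = 37.25, AC² = 156.25, BC² = 241.
Since BC² = 241 ≥ 156.25 + 37.25 = 193.5, the angle opposite BC is not acute, so the smallest enclosing circle has BC as diameter.
Centre = midpoint of BC = (-0.5, 2), r² = 241/4 = 60.25.
Centre = (-0.5, 2).

(-0.5, 2)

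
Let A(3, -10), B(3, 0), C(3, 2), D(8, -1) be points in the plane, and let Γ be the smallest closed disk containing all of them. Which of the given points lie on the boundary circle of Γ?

A, C

The minimum enclosing circle of a finite set is fixed by two of the points (as a diameter) or three (as a circumcircle).
The farthest pair is A–C with squared distance 144. The circle on this segment as diameter has centre (3, -4) and r² = 144/4 = 36.
Check B: distance² to centre = 16 ≤ 36, so it lies inside.
All remaining points lie in this disk, and no smaller disk contains both endpoints, so this is the minimum enclosing circle.
The points at distance exactly r from the centre are A, C — 2 points.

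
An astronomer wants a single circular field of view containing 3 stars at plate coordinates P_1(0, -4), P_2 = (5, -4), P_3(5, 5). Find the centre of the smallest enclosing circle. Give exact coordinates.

Side lengths²: P_1P_2² = 25, P_1P_3² = 106, P_2P_3² = 81.
Since P_1P_3² = 106 ≥ 81 + 25 = 106, the angle opposite P_1P_3 is not acute, so the smallest enclosing circle has P_1P_3 as diameter.
Centre = midpoint of P_1P_3 = (2.5, 0.5), r² = 106/4 = 26.5.
Centre = (2.5, 0.5).

(2.5, 0.5)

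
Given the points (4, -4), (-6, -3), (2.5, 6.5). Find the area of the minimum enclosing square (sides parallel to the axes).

110.25

The bounding box has width 10 and height 10.5.
An axis-aligned square enclosing the set must have side ≥ max(width, height).
So the minimum side is max(10, 10.5) = 10.5.
Area = 10.5² = 110.25.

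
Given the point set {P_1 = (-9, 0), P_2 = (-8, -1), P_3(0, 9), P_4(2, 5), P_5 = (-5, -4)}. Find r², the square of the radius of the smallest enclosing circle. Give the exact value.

48.5

The farthest pair is P_3–P_5 with squared distance 194. The circle on this segment as diameter has centre (-2.5, 2.5) and r² = 194/4 = 48.5.
Check P_1: distance² to centre = 48.5 ≤ 48.5, so it lies inside.
All remaining points lie in this disk, and no smaller disk contains both endpoints, so this is the minimum enclosing circle.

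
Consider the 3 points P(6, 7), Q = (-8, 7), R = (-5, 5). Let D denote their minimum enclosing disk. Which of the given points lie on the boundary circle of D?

Side lengths²: PQ² = 196, PR² = 125, QR² = 13.
Since PQ² = 196 ≥ 125 + 13 = 138, the angle opposite PQ is not acute, so the smallest enclosing circle has PQ as diameter.
Centre = midpoint of PQ = (-1, 7), r² = 196/4 = 49.
The points at distance exactly r from the centre are P, Q — 2 points.

P, Q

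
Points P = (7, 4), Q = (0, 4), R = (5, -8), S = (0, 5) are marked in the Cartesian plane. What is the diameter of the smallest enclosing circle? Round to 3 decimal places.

13.932

The minimum enclosing circle is determined by three boundary points: P, R, S.
Their circumcentre is (114/43, -62/43) with r² = 89725/1849.
The farthest remaining point Q is at distance² 67752/1849 ≤ 89725/1849.
Diameter = 2r = 2√(89725/1849) ≈ 13.932.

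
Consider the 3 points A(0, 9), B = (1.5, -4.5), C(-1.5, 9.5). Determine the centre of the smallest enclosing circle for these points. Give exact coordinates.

Side lengths²: AB² = 184.5, AC² = 2.5, BC² = 205.
Since BC² = 205 ≥ 184.5 + 2.5 = 187, the angle opposite BC is not acute, so the smallest enclosing circle has BC as diameter.
Centre = midpoint of BC = (0, 2.5), r² = 205/4 = 51.25.
Centre = (0, 2.5).

(0, 2.5)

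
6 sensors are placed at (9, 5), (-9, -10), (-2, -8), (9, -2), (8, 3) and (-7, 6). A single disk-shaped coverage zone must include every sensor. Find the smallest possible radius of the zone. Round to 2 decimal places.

11.72

The minimum enclosing circle of a finite set is fixed by two of the points (as a diameter) or three (as a circumcircle).
The farthest pair is (9, 5)–(-9, -10) with squared distance 549. The circle on this segment as diameter has centre (0, -2.5) and r² = 549/4 = 137.25.
Check (-2, -8): distance² to centre = 34.25 ≤ 137.25, so it lies inside.
All remaining points lie in this disk, and no smaller disk contains both endpoints, so this is the minimum enclosing circle.
r = √(137.25) ≈ 11.72.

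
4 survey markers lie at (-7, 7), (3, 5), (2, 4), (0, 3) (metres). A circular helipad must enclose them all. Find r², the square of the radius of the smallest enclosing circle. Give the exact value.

26

The farthest pair is (-7, 7)–(3, 5) with squared distance 104. The circle on this segment as diameter has centre (-2, 6) and r² = 104/4 = 26.
Check (2, 4): distance² to centre = 20 ≤ 26, so it lies inside.
All remaining points lie in this disk, and no smaller disk contains both endpoints, so this is the minimum enclosing circle.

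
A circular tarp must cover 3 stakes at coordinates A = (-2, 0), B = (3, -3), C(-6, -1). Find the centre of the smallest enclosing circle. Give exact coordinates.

(-1.5, -2)

Side lengths²: AB² = 34, AC² = 17, BC² = 85.
Since BC² = 85 ≥ 34 + 17 = 51, the angle opposite BC is not acute, so the smallest enclosing circle has BC as diameter.
Centre = midpoint of BC = (-1.5, -2), r² = 85/4 = 21.25.
Centre = (-1.5, -2).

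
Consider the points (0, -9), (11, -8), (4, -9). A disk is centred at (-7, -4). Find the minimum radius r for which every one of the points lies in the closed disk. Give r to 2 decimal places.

18.44

The required radius is the distance from (-7, -4) to the farthest point.
Squared distances: 74, 340, 146.
Maximum is 340, attained at (11, -8).
r = √340 ≈ 18.44.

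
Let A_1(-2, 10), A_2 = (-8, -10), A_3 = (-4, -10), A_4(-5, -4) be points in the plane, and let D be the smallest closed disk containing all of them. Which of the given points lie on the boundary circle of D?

A_1, A_2

By Welzl's lemma the MEC is supported by two points (diametrically opposite) or three points (on a circumcircle).
The farthest pair is A_1–A_2 with squared distance 436. The circle on this segment as diameter has centre (-5, 0) and r² = 436/4 = 109.
Check A_3: distance² to centre = 101 ≤ 109, so it lies inside.
All remaining points lie in this disk, and no smaller disk contains both endpoints, so this is the minimum enclosing circle.
The points at distance exactly r from the centre are A_1, A_2 — 2 points.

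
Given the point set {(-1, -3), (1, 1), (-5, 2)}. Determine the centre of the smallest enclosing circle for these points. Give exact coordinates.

Call the three points A, B, C in the order given.
Side lengths²: AB² = 20, AC² = 41, BC² = 37.
Since AC² = 41 < 37 + 20 = 57, the triangle is acute, so the smallest enclosing circle is the circumcircle.
Circumcentre = (-29/13, 3/26), r² = 7585/676.
Centre = (-29/13, 3/26).

(-29/13, 3/26)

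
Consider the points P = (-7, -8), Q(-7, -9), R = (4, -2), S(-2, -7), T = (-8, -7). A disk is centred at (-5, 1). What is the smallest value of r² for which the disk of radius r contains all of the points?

The required radius is the distance from (-5, 1) to the farthest point.
Squared distances: 85, 104, 90, 73, 73.
Maximum is 104, attained at Q.

104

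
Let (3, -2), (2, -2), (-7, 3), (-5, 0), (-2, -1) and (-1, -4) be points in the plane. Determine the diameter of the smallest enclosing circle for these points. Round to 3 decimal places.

11.180

A smallest enclosing disk is always determined by at most three of the input points on its boundary.
The farthest pair is (3, -2)–(-7, 3) with squared distance 125. The circle on this segment as diameter has centre (-2, 0.5) and r² = 125/4 = 31.25.
Check (2, -2): distance² to centre = 22.25 ≤ 31.25, so it lies inside.
All remaining points lie in this disk, and no smaller disk contains both endpoints, so this is the minimum enclosing circle.
Diameter = 2r = 2√(31.25) ≈ 11.180.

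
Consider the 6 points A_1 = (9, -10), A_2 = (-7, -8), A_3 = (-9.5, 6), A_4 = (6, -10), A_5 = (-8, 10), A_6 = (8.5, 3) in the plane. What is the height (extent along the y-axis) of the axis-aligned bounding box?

max y = 10, min y = -10, so height = 20.

20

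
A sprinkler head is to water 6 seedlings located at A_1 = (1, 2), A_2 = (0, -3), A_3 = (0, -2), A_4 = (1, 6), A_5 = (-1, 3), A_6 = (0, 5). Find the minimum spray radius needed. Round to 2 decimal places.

By Welzl's lemma the MEC is supported by two points (diametrically opposite) or three points (on a circumcircle).
The farthest pair is A_2–A_4 with squared distance 82. The circle on this segment as diameter has centre (0.5, 1.5) and r² = 82/4 = 20.5.
Check A_1: distance² to centre = 0.5 ≤ 20.5, so it lies inside.
All remaining points lie in this disk, and no smaller disk contains both endpoints, so this is the minimum enclosing circle.
r = √(20.5) ≈ 4.53.

4.53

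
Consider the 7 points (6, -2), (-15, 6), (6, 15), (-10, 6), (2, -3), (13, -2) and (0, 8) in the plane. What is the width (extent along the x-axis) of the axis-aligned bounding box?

max x = 13, min x = -15, so width = 28.

28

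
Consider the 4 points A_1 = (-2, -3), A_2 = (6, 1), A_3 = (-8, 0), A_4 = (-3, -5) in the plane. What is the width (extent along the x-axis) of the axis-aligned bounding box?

14

max x = 6, min x = -8, so width = 14.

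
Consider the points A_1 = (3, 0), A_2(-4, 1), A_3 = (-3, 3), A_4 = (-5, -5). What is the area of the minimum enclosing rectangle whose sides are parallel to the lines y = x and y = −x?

In coordinates u = x + y, v = x − y the rectangle is axis-aligned; the map (x,y)→(u,v) scales areas by 2.
u-values: 3, -3, 0, -10; range = 3 − (-10) = 13.
v-values: 3, -5, -6, 0; range = 3 − (-6) = 9.
Area = (13 × 9) / 2 = 58.5.

58.5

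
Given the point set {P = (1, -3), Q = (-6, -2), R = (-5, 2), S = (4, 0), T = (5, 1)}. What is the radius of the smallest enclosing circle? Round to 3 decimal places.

By Welzl's lemma the MEC is supported by two points (diametrically opposite) or three points (on a circumcircle).
The farthest pair is Q–T with squared distance 130. The circle on this segment as diameter has centre (-0.5, -0.5) and r² = 130/4 = 32.5.
Check P: distance² to centre = 8.5 ≤ 32.5, so it lies inside.
All remaining points lie in this disk, and no smaller disk contains both endpoints, so this is the minimum enclosing circle.
r = √(32.5) ≈ 5.701.

5.701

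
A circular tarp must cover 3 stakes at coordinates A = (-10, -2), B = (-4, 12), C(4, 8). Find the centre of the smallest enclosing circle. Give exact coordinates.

Side lengths²: AB² = 232, AC² = 296, BC² = 80.
Since AC² = 296 < 232 + 80 = 312, the triangle is acute, so the smallest enclosing circle is the circumcircle.
Circumcentre = (-56/17, 58/17), r² = 21460/289.
Centre = (-56/17, 58/17).

(-56/17, 58/17)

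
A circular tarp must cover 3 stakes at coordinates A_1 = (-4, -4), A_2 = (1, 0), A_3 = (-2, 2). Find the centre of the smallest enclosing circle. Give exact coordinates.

Side lengths²: A_1A_2² = 41, A_1A_3² = 40, A_2A_3² = 13.
Since A_1A_2² = 41 < 40 + 13 = 53, the triangle is acute, so the smallest enclosing circle is the circumcircle.
Circumcentre = (-45/22, -29/22), r² = 2665/242.
Centre = (-45/22, -29/22).

(-45/22, -29/22)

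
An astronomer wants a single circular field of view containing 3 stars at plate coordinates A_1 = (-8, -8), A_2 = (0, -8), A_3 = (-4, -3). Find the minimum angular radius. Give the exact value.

4.1

Side lengths²: A_1A_2² = 64, A_1A_3² = 41, A_2A_3² = 41.
Since A_1A_2² = 64 < 41 + 41 = 82, the triangle is acute, so the smallest enclosing circle is the circumcircle.
Circumcentre = (-4, -7.1), r² = 16.81.
r = √(16.81) = 4.1.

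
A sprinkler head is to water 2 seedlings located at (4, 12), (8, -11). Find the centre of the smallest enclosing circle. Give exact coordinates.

The smallest circle enclosing two points has them as diameter endpoints.
Centre = midpoint = (6, 0.5); r² = |(4, 12)−(8, -11)|²/4 = 545/4 = 136.25.
Centre = (6, 0.5).

(6, 0.5)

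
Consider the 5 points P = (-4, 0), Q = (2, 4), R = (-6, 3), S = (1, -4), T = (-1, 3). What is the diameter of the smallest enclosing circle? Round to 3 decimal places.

A smallest enclosing disk is always determined by at most three of the input points on its boundary.
The minimum enclosing circle is determined by three boundary points: Q, R, S.
Their circumcentre is (-29/18, 7/18) with r² = 4225/162.
The farthest remaining point T is at distance² 1165/162 ≤ 4225/162.
Diameter = 2r = 2√(4225/162) ≈ 10.214.

10.214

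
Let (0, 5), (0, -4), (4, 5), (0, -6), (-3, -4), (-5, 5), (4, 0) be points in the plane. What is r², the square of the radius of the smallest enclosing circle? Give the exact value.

The minimum enclosing circle is determined by three boundary points: (4, 5), (0, -6), (-5, 5).
Their circumcentre is (-0.5, 9/22) with r² = 10001/242.
The farthest remaining point (-3, -4) is at distance² 6217/242 ≤ 10001/242.

10001/242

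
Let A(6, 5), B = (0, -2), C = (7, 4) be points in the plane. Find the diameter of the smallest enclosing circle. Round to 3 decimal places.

Side lengths²: AB² = 85, AC² = 2, BC² = 85.
Since BC² = 85 < 85 + 2 = 87, the triangle is acute, so the smallest enclosing circle is the circumcircle.
Circumcentre = (85/26, 33/26), r² = 7225/338.
Diameter = 2r = 2√(7225/338) ≈ 9.247.

9.247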